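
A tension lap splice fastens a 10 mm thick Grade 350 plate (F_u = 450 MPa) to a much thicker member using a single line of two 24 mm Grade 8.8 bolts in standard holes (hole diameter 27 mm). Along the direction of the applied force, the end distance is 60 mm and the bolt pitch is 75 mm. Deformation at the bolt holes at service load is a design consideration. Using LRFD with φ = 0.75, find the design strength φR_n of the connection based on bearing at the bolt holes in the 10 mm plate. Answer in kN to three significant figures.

Per bolt r_n = 1.2 l_c t F_u ≤ 2.4 d t F_u; upper limit = 2.4 × 24 × 10 × 450 / 1000 = 259.2 kN.
Edge bolt: l_c = 60 − 27/2 = 46.5 mm → 1.2 × 46.5 × 10 × 450 / 1000 = 251.1 → r_n = 251.1 kN.
Interior bolts: l_c = 75 − 27 = 48 mm → 1.2 × 48 × 10 × 450 / 1000 = 259.2 → r_n = 259.2 kN.
R_n = 1 × 251.1 + 1 × 259.2 = 510.3 kN.
Design strength φR_n = 0.75 × 510.3 = 383 kN.

383 kN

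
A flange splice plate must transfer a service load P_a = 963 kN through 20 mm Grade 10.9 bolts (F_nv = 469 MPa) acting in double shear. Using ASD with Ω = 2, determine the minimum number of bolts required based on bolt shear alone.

7 bolts

A_b = π·20²/4 = 314.2 mm².
Per-bolt allowable strength R_n/Ω = 469 × 314.2 × 2 / 1000 / 2 = 147.3 kN.
n ≥ 963 / 147.3 = 6.536 → use 7 bolts.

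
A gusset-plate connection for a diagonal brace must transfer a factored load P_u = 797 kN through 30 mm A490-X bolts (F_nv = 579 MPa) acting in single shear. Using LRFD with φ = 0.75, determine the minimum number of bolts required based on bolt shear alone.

3 bolts

A_b = π·30²/4 = 706.9 mm².
Per-bolt design strength φR_n = 0.75 × 579 × 706.9 × 1 / 1000 = 307 kN.
n ≥ 797 / 307 = 2.596 → use 3 bolts.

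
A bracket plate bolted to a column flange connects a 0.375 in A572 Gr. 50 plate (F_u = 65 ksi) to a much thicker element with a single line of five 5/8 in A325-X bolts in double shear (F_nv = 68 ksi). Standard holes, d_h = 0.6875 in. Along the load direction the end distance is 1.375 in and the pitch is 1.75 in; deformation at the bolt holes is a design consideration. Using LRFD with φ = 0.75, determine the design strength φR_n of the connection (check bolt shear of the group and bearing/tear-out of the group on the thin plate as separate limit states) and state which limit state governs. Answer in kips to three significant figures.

116 kips (bearing governs)

Bolt shear: A_b = π·0.625²/4 = 0.3068 in²; R_n = 68 × 0.3068 × 5 × 2 = 208.6 kips → 0.75 × 208.6 = 156 kips.
Bearing (1.2 l_c t F_u ≤ 2.4 d t F_u): upper limit = 2.4·0.625·0.375·65 = 36.56 kips.
  Edge l_c = 1.375 − 0.6875/2 = 1.031 → r_n = 30.16 kips; interior l_c = 1.75 − 0.6875 = 1.062 → r_n = 31.08 kips.
  R_n,bearing = 1·30.16 + 4·31.08 = 154.5 kips → 0.75 × 154.5 = 116 kips.
Bearing governs: 116 kips.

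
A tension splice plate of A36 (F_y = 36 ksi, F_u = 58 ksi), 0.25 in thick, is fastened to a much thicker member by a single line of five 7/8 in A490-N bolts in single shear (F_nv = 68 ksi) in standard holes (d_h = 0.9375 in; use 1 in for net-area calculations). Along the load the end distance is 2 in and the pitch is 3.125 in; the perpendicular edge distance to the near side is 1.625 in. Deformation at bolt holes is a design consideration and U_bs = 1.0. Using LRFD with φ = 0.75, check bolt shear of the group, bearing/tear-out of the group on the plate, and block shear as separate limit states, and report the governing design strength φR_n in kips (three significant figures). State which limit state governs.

Bolt shear: A_b = π·0.875²/4 = 0.6013 in²; R_n = 68 × 0.6013 × 5 × 1 = 204.4 kips → 0.75 × 204.4 = 153 kips.
Bearing: edge l_c = 1.531, r_n = 26.64 kips; interior l_c = 2.188, r_n = 30.45 kips; R_n = 26.64 + 4·30.45 = 148.4 kips → 111 kips.
Block shear: A_gv = 3.625, A_nv = 2.5, A_nt = 0.2812 in²; R_n = min(0.6F_uA_nv, 0.6F_yA_gv) + U_bs·F_u·A_nt = 94.61 kips → 71 kips.
Block shear governs: 71 kips.

71 kips (block shear governs)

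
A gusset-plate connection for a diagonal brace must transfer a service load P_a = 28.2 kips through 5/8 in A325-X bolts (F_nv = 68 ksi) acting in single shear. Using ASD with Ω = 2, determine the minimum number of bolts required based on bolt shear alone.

A_b = π·0.625²/4 = 0.3068 in².
Per-bolt allowable strength R_n/Ω = 68 × 0.3068 × 1 / 2 = 10.43 kips.
n ≥ 28.2 / 10.43 = 2.703 → use 3 bolts.

3 bolts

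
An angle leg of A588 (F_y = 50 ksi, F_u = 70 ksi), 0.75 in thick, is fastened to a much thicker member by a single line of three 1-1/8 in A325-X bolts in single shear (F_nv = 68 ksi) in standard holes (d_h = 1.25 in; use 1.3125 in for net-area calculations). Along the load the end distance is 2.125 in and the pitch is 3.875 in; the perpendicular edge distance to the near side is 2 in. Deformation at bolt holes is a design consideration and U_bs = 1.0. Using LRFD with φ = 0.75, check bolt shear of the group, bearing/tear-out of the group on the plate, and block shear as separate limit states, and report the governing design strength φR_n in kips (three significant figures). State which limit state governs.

152 kips (bolt shear governs)

Bolt shear: A_b = π·1.125²/4 = 0.994 in²; R_n = 68 × 0.994 × 3 × 1 = 202.8 kips → 0.75 × 202.8 = 152 kips.
Bearing: edge l_c = 1.5, r_n = 94.5 kips; interior l_c = 2.625, r_n = 141.8 kips; R_n = 94.5 + 2·141.8 = 378 kips → 284 kips.
Block shear: A_gv = 7.406, A_nv = 4.945, A_nt = 1.008 in²; R_n = min(0.6F_uA_nv, 0.6F_yA_gv) + U_bs·F_u·A_nt = 278.2 kips → 209 kips.
Bolt shear governs: 152 kips.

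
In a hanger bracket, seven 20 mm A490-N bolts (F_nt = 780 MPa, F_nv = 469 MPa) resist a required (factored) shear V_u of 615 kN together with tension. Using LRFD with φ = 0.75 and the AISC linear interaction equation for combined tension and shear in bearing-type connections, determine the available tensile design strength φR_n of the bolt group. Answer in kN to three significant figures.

650 kN

A_b = π·20²/4 = 314.2 mm²; f_rv = 615 × 1000 / (7 × 314.2) = 279.7 MPa.
F'_nt = 1.3 F_nt − (F_nt / φF_nv) f_rv = 1.3·780 − (780/(0.75·469))·279.7 = 393.9 MPa, capped at F_nt → F'_nt = 393.9 MPa.
R_n = F'_nt · A_b · n = 393.9 × 314.2 × 7 / 1000 = 866.1 kN.
Design strength φR_n = 0.75 × 866.1 = 650 kN.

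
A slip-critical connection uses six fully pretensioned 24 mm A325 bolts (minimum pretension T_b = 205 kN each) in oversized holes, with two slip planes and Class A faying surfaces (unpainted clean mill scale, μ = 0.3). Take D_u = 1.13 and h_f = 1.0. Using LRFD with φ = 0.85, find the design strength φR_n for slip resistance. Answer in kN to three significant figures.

709 kN

R_n = μ · D_u · h_f · T_b · n_s · n_b = 0.3 × 1.13 × 1.0 × 205 × 2 × 6 = 833.9 kN.
Design strength φR_n = 0.85 × 833.9 = 709 kN.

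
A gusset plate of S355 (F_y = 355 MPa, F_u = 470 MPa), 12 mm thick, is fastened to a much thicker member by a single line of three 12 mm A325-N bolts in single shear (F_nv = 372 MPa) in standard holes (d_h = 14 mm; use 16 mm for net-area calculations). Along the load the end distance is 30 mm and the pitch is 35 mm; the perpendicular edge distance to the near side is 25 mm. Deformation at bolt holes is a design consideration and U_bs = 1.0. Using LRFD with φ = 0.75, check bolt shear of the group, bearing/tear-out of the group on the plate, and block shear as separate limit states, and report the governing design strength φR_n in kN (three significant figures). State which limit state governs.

94.7 kN (bolt shear governs)

Bolt shear: A_b = π·12²/4 = 113.1 mm²; R_n = 372 × 113.1 × 3 × 1 / 1000 = 126.2 kN → 0.75 × 126.2 = 94.7 kN.
Bearing: edge l_c = 23, r_n = 155.7 kN; interior l_c = 21, r_n = 142.1 kN; R_n = 155.7 + 2·142.1 = 439.9 kN → 330 kN.
Block shear: A_gv = 1200, A_nv = 720, A_nt = 204 mm²; R_n = min(0.6F_uA_nv, 0.6F_yA_gv) + U_bs·F_u·A_nt = 298.9 kN → 224 kN.
Bolt shear governs: 94.7 kN.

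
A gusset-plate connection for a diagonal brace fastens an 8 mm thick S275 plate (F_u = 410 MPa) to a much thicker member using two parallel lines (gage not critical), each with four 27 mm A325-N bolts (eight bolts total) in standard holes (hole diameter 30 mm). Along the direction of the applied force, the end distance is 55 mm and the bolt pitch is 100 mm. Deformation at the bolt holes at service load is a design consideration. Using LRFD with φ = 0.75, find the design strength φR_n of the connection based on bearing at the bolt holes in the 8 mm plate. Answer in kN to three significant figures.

Per bolt r_n = 1.2 l_c t F_u ≤ 2.4 d t F_u; upper limit = 2.4 × 27 × 8 × 410 / 1000 = 212.5 kN.
Edge bolt: l_c = 55 − 30/2 = 40 mm → 1.2 × 40 × 8 × 410 / 1000 = 157.4 → r_n = 157.4 kN.
Interior bolts: l_c = 100 − 30 = 70 mm → 1.2 × 70 × 8 × 410 / 1000 = 275.5 → r_n = 212.5 kN.
R_n = 2 × 157.4 + 6 × 212.5 = 1590 kN.
Design strength φR_n = 0.75 × 1590 = 1190 kN.

1190 kN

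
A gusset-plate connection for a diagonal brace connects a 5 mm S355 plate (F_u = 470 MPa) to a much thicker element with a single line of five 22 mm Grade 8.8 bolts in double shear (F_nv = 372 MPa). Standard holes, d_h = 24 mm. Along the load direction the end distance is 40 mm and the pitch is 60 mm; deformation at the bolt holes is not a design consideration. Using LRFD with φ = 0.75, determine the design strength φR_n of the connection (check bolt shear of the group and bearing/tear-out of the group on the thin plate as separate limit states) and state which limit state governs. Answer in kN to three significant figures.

455 kN (bearing governs)

Bolt shear: A_b = π·22²/4 = 380.1 mm²; R_n = 372 × 380.1 × 5 × 2 / 1000 = 1414 kN → 0.75 × 1414 = 1060 kN.
Bearing (1.5 l_c t F_u ≤ 3.0 d t F_u): upper limit = 3.0·22·5·470 / 1000 = 155.1 kN.
  Edge l_c = 40 − 24/2 = 28 → r_n = 98.7 kN; interior l_c = 60 − 24 = 36 → r_n = 126.9 kN.
  R_n,bearing = 1·98.7 + 4·126.9 = 606.3 kN → 0.75 × 606.3 = 455 kN.
Bearing governs: 455 kN.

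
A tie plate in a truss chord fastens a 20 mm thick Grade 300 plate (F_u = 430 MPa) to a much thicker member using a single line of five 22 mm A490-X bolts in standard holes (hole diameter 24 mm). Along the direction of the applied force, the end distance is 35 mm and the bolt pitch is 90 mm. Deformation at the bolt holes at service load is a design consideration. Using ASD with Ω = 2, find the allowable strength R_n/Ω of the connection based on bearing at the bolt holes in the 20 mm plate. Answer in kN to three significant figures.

Per bolt r_n = 1.2 l_c t F_u ≤ 2.4 d t F_u; upper limit = 2.4 × 22 × 20 × 430 / 1000 = 454.1 kN.
Edge bolt: l_c = 35 − 24/2 = 23 mm → 1.2 × 23 × 20 × 430 / 1000 = 237.4 → r_n = 237.4 kN.
Interior bolts: l_c = 90 − 24 = 66 mm → 1.2 × 66 × 20 × 430 / 1000 = 681.1 → r_n = 454.1 kN.
R_n = 1 × 237.4 + 4 × 454.1 = 2054 kN.
Allowable strength R_n/Ω = 2054 / 2 = 1030 kN.

1030 kN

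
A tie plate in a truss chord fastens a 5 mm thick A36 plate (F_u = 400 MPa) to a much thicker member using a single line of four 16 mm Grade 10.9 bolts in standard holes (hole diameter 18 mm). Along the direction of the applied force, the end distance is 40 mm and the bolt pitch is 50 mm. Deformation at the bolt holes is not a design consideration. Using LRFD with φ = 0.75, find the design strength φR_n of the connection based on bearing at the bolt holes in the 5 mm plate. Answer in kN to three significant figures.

286 kN

Per bolt r_n = 1.5 l_c t F_u ≤ 3.0 d t F_u; upper limit = 3.0 × 16 × 5 × 400 / 1000 = 96 kN.
Edge bolt: l_c = 40 − 18/2 = 31 mm → 1.5 × 31 × 5 × 400 / 1000 = 93 → r_n = 93 kN.
Interior bolts: l_c = 50 − 18 = 32 mm → 1.5 × 32 × 5 × 400 / 1000 = 96 → r_n = 96 kN.
R_n = 1 × 93 + 3 × 96 = 381 kN.
Design strength φR_n = 0.75 × 381 = 286 kN.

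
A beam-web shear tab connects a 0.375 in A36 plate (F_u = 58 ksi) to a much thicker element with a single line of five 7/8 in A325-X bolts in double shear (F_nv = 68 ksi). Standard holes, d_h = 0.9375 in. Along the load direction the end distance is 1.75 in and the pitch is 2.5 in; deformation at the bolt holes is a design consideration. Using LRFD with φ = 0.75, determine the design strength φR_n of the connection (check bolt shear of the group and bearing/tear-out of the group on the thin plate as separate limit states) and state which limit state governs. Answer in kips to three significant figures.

Bolt shear: A_b = π·0.875²/4 = 0.6013 in²; R_n = 68 × 0.6013 × 5 × 2 = 408.9 kips → 0.75 × 408.9 = 307 kips.
Bearing (1.2 l_c t F_u ≤ 2.4 d t F_u): upper limit = 2.4·0.875·0.375·58 = 45.68 kips.
  Edge l_c = 1.75 − 0.9375/2 = 1.281 → r_n = 33.44 kips; interior l_c = 2.5 − 0.9375 = 1.562 → r_n = 40.78 kips.
  R_n,bearing = 1·33.44 + 4·40.78 = 196.6 kips → 0.75 × 196.6 = 147 kips.
Bearing governs: 147 kips.

147 kips (bearing governs)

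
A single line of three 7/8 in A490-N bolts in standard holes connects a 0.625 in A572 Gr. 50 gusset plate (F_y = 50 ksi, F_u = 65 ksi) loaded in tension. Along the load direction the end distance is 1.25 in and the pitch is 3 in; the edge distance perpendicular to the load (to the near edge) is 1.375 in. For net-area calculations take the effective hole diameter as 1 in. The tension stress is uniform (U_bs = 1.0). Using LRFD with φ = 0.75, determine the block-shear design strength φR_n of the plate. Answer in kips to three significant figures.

113 kips

Shear plane L_v = 1.25 + 2·3 = 7.25 in; A_gv = 7.25 × 0.625 = 4.531 in².
A_nv = (7.25 − 2.5·1) × 0.625 = 2.969 in².
A_nt = (1.375 − 0.5·1) × 0.625 = 0.5469 in².
0.6 F_u A_nv = 115.8 kips; 0.6 F_y A_gv = 135.9 kips → shear rupture governs the shear term.
R_n = 115.8 + 1.0 × 65 × 0.5469 = 151.3 kips.
Design strength φR_n = 0.75 × 151.3 = 113 kips.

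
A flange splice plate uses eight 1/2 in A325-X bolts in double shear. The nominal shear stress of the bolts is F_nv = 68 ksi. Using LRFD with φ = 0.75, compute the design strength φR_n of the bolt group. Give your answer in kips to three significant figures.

160 kips

A_b = π × 0.5² / 4 = 0.1963 in².
R_n = F_nv · A_b · n · n_s = 68 × 0.1963 × 8 × 2 = 213.6 kips.
Design strength φR_n = 0.75 × 213.6 = 160 kips.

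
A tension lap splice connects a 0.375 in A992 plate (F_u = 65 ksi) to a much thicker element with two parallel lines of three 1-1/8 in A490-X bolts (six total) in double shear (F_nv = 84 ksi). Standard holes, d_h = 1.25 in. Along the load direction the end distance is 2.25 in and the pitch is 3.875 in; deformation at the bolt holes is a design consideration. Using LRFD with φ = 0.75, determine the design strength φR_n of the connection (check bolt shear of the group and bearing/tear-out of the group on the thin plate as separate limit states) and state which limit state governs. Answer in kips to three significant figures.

Bolt shear: A_b = π·1.125²/4 = 0.994 in²; R_n = 84 × 0.994 × 6 × 2 = 1002 kips → 0.75 × 1002 = 751 kips.
Bearing (1.2 l_c t F_u ≤ 2.4 d t F_u): upper limit = 2.4·1.125·0.375·65 = 65.81 kips.
  Edge l_c = 2.25 − 1.25/2 = 1.625 → r_n = 47.53 kips; interior l_c = 3.875 − 1.25 = 2.625 → r_n = 65.81 kips.
  R_n,bearing = 2·47.53 + 4·65.81 = 358.3 kips → 0.75 × 358.3 = 269 kips.
Bearing governs: 269 kips.

269 kips (bearing governs)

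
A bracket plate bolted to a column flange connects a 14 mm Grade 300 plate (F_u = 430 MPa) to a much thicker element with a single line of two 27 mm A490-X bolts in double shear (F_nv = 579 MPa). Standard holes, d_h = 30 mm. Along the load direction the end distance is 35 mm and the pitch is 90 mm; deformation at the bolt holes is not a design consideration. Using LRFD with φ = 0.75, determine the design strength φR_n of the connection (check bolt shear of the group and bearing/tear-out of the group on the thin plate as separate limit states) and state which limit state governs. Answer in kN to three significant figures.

501 kN (bearing governs)

Bolt shear: A_b = π·27²/4 = 572.6 mm²; R_n = 579 × 572.6 × 2 × 2 / 1000 = 1326 kN → 0.75 × 1326 = 995 kN.
Bearing (1.5 l_c t F_u ≤ 3.0 d t F_u): upper limit = 3.0·27·14·430 / 1000 = 487.6 kN.
  Edge l_c = 35 − 30/2 = 20 → r_n = 180.6 kN; interior l_c = 90 − 30 = 60 → r_n = 487.6 kN.
  R_n,bearing = 1·180.6 + 1·487.6 = 668.2 kN → 0.75 × 668.2 = 501 kN.
Bearing governs: 501 kN.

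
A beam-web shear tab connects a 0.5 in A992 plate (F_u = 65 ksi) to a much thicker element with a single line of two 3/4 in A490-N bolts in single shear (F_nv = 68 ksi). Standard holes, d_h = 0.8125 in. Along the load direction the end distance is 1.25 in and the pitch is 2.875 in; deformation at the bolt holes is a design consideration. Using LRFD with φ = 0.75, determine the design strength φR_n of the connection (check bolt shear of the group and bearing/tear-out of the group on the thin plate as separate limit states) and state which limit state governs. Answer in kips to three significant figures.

Bolt shear: A_b = π·0.75²/4 = 0.4418 in²; R_n = 68 × 0.4418 × 2 × 1 = 60.08 kips → 0.75 × 60.08 = 45.1 kips.
Bearing (1.2 l_c t F_u ≤ 2.4 d t F_u): upper limit = 2.4·0.75·0.5·65 = 58.5 kips.
  Edge l_c = 1.25 − 0.8125/2 = 0.8438 → r_n = 32.91 kips; interior l_c = 2.875 − 0.8125 = 2.062 → r_n = 58.5 kips.
  R_n,bearing = 1·32.91 + 1·58.5 = 91.41 kips → 0.75 × 91.41 = 68.6 kips.
Bolt shear governs: 45.1 kips.

45.1 kips (bolt shear governs)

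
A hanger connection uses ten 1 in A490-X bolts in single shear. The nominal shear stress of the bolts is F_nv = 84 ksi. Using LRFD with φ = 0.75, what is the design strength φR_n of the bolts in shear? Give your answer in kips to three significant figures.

A_b = π × 1² / 4 = 0.7854 in².
R_n = F_nv · A_b · n · n_s = 84 × 0.7854 × 10 × 1 = 659.7 kips.
Design strength φR_n = 0.75 × 659.7 = 495 kips.

495 kips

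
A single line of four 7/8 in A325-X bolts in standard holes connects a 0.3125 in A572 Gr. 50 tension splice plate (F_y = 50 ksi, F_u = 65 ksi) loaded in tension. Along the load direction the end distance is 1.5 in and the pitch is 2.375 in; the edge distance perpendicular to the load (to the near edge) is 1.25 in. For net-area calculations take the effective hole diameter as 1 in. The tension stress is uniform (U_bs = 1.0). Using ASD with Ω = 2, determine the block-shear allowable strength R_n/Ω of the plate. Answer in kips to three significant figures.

38.8 kips

Shear plane L_v = 1.5 + 3·2.375 = 8.625 in; A_gv = 8.625 × 0.3125 = 2.695 in².
A_nv = (8.625 − 3.5·1) × 0.3125 = 1.602 in².
A_nt = (1.25 − 0.5·1) × 0.3125 = 0.2344 in².
0.6 F_u A_nv = 62.46 kips; 0.6 F_y A_gv = 80.86 kips → shear rupture governs the shear term.
R_n = 62.46 + 1.0 × 65 × 0.2344 = 77.7 kips.
Allowable strength R_n/Ω = 77.7 / 2 = 38.8 kips.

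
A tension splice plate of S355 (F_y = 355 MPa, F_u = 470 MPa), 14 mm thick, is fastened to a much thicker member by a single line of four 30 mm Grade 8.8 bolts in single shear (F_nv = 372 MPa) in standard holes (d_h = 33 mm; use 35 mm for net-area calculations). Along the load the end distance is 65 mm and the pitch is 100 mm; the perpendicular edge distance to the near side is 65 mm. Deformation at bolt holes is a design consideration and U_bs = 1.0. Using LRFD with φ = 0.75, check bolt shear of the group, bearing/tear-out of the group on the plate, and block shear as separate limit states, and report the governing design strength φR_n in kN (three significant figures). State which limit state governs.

789 kN (bolt shear governs)

Bolt shear: A_b = π·30²/4 = 706.9 mm²; R_n = 372 × 706.9 × 4 × 1 / 1000 = 1052 kN → 0.75 × 1052 = 789 kN.
Bearing: edge l_c = 48.5, r_n = 383 kN; interior l_c = 67, r_n = 473.8 kN; R_n = 383 + 3·473.8 = 1804 kN → 1350 kN.
Block shear: A_gv = 5110, A_nv = 3395, A_nt = 665 mm²; R_n = min(0.6F_uA_nv, 0.6F_yA_gv) + U_bs·F_u·A_nt = 1270 kN → 952 kN.
Bolt shear governs: 789 kN.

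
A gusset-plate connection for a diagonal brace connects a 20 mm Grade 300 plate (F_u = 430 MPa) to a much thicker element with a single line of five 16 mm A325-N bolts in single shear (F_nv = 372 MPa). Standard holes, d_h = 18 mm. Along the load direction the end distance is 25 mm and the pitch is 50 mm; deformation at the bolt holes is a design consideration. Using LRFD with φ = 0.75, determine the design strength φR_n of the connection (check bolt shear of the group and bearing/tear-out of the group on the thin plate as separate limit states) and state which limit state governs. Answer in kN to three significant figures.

280 kN (bolt shear governs)

Bolt shear: A_b = π·16²/4 = 201.1 mm²; R_n = 372 × 201.1 × 5 × 1 / 1000 = 374 kN → 0.75 × 374 = 280 kN.
Bearing (1.2 l_c t F_u ≤ 2.4 d t F_u): upper limit = 2.4·16·20·430 / 1000 = 330.2 kN.
  Edge l_c = 25 − 18/2 = 16 → r_n = 165.1 kN; interior l_c = 50 − 18 = 32 → r_n = 330.2 kN.
  R_n,bearing = 1·165.1 + 4·330.2 = 1486 kN → 0.75 × 1486 = 1110 kN.
Bolt shear governs: 280 kN.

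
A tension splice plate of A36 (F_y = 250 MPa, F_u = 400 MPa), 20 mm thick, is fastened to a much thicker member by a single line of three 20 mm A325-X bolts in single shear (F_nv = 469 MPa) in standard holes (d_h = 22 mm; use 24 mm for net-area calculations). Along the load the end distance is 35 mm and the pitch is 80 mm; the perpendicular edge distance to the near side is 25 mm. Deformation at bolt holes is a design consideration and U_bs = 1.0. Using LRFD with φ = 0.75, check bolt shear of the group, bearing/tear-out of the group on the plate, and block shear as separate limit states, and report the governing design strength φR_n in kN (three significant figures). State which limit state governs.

332 kN (bolt shear governs)

Bolt shear: A_b = π·20²/4 = 314.2 mm²; R_n = 469 × 314.2 × 3 × 1 / 1000 = 442 kN → 0.75 × 442 = 332 kN.
Bearing: edge l_c = 24, r_n = 230.4 kN; interior l_c = 58, r_n = 384 kN; R_n = 230.4 + 2·384 = 998.4 kN → 749 kN.
Block shear: A_gv = 3900, A_nv = 2700, A_nt = 260 mm²; R_n = min(0.6F_uA_nv, 0.6F_yA_gv) + U_bs·F_u·A_nt = 689 kN → 517 kN.
Bolt shear governs: 332 kN.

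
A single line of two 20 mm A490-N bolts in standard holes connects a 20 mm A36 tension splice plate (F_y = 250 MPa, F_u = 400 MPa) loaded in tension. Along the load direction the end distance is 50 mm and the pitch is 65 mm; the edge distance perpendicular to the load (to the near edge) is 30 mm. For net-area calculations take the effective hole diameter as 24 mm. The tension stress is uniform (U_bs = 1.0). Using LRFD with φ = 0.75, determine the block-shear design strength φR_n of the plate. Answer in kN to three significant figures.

Shear plane L_v = 50 + 1·65 = 115 mm; A_gv = 115 × 20 = 2300 mm².
A_nv = (115 − 1.5·24) × 20 = 1580 mm².
A_nt = (30 − 0.5·24) × 20 = 360 mm².
0.6 F_u A_nv = 379.2 kN; 0.6 F_y A_gv = 345 kN → shear yielding governs the shear term.
R_n = 345 + 1.0 × 400 × 360 / 1000 = 489 kN.
Design strength φR_n = 0.75 × 489 = 367 kN.

367 kN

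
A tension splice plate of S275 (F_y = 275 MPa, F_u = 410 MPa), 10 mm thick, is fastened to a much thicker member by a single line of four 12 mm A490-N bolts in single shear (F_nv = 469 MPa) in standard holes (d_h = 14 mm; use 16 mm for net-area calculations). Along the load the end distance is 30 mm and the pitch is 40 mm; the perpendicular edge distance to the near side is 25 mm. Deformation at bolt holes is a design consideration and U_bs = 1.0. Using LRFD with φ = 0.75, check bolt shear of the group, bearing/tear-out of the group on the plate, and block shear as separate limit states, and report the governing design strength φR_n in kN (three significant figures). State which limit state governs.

159 kN (bolt shear governs)

Bolt shear: A_b = π·12²/4 = 113.1 mm²; R_n = 469 × 113.1 × 4 × 1 / 1000 = 212.2 kN → 0.75 × 212.2 = 159 kN.
Bearing: edge l_c = 23, r_n = 113.2 kN; interior l_c = 26, r_n = 118.1 kN; R_n = 113.2 + 3·118.1 = 467.4 kN → 351 kN.
Block shear: A_gv = 1500, A_nv = 940, A_nt = 170 mm²; R_n = min(0.6F_uA_nv, 0.6F_yA_gv) + U_bs·F_u·A_nt = 300.9 kN → 226 kN.
Bolt shear governs: 159 kN.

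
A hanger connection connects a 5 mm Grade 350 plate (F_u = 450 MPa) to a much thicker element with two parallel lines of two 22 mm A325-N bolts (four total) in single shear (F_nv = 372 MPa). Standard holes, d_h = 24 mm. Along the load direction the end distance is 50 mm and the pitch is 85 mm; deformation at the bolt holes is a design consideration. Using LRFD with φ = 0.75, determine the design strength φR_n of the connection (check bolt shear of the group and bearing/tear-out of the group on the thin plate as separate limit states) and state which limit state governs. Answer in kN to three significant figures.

332 kN (bearing governs)

Bolt shear: A_b = π·22²/4 = 380.1 mm²; R_n = 372 × 380.1 × 4 × 1 / 1000 = 565.6 kN → 0.75 × 565.6 = 424 kN.
Bearing (1.2 l_c t F_u ≤ 2.4 d t F_u): upper limit = 2.4·22·5·450 / 1000 = 118.8 kN.
  Edge l_c = 50 − 24/2 = 38 → r_n = 102.6 kN; interior l_c = 85 − 24 = 61 → r_n = 118.8 kN.
  R_n,bearing = 2·102.6 + 2·118.8 = 442.8 kN → 0.75 × 442.8 = 332 kN.
Bearing governs: 332 kN.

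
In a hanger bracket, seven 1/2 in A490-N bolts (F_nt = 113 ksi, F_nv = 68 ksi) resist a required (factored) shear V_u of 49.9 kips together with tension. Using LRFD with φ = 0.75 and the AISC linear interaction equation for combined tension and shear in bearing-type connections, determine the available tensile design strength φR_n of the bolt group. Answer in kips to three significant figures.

A_b = π·0.5²/4 = 0.1963 in²; f_rv = 49.9 / (7 × 0.1963) = 36.31 ksi.
F'_nt = 1.3 F_nt − (F_nt / φF_nv) f_rv = 1.3·113 − (113/(0.75·68))·36.31 = 66.46 ksi, capped at F_nt → F'_nt = 66.46 ksi.
R_n = F'_nt · A_b · n = 66.46 × 0.1963 × 7 = 91.34 kips.
Design strength φR_n = 0.75 × 91.34 = 68.5 kips.

68.5 kips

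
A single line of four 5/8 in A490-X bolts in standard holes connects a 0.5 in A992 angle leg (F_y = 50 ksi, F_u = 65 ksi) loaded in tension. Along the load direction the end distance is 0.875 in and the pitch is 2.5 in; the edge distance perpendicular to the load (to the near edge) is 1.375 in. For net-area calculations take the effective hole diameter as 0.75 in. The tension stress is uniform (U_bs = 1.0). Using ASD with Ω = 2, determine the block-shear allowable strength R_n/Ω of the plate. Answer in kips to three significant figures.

72.3 kips

Shear plane L_v = 0.875 + 3·2.5 = 8.375 in; A_gv = 8.375 × 0.5 = 4.188 in².
A_nv = (8.375 − 3.5·0.75) × 0.5 = 2.875 in².
A_nt = (1.375 − 0.5·0.75) × 0.5 = 0.5 in².
0.6 F_u A_nv = 112.1 kips; 0.6 F_y A_gv = 125.6 kips → shear rupture governs the shear term.
R_n = 112.1 + 1.0 × 65 × 0.5 = 144.6 kips.
Allowable strength R_n/Ω = 144.6 / 2 = 72.3 kips.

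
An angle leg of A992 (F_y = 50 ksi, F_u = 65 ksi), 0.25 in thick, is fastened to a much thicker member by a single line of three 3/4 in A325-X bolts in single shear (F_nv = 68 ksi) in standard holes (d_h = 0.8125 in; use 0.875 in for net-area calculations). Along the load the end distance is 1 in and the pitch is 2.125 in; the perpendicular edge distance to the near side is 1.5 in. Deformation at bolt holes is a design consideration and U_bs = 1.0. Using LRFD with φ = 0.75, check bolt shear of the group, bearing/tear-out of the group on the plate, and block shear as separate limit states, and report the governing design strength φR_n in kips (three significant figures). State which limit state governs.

35.3 kips (block shear governs)

Bolt shear: A_b = π·0.75²/4 = 0.4418 in²; R_n = 68 × 0.4418 × 3 × 1 = 90.12 kips → 0.75 × 90.12 = 67.6 kips.
Bearing: edge l_c = 0.5938, r_n = 11.58 kips; interior l_c = 1.312, r_n = 25.59 kips; R_n = 11.58 + 2·25.59 = 62.77 kips → 47.1 kips.
Block shear: A_gv = 1.312, A_nv = 0.7656, A_nt = 0.2656 in²; R_n = min(0.6F_uA_nv, 0.6F_yA_gv) + U_bs·F_u·A_nt = 47.12 kips → 35.3 kips.
Block shear governs: 35.3 kips.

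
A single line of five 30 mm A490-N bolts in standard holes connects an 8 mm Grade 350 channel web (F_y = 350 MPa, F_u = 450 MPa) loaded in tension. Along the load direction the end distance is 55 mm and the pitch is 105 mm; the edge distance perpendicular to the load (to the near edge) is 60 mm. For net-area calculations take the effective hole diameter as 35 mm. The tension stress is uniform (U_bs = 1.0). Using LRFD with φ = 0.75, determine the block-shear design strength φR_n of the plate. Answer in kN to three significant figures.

629 kN

Shear plane L_v = 55 + 4·105 = 475 mm; A_gv = 475 × 8 = 3800 mm².
A_nv = (475 − 4.5·35) × 8 = 2540 mm².
A_nt = (60 − 0.5·35) × 8 = 340 mm².
0.6 F_u A_nv = 685.8 kN; 0.6 F_y A_gv = 798 kN → shear rupture governs the shear term.
R_n = 685.8 + 1.0 × 450 × 340 / 1000 = 838.8 kN.
Design strength φR_n = 0.75 × 838.8 = 629 kN.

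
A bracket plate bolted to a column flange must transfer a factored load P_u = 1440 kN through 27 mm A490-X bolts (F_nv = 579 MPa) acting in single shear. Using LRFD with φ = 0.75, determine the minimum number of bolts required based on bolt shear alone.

A_b = π·27²/4 = 572.6 mm².
Per-bolt design strength φR_n = 0.75 × 579 × 572.6 × 1 / 1000 = 248.6 kN.
n ≥ 1440 / 248.6 = 5.792 → use 6 bolts.

6 bolts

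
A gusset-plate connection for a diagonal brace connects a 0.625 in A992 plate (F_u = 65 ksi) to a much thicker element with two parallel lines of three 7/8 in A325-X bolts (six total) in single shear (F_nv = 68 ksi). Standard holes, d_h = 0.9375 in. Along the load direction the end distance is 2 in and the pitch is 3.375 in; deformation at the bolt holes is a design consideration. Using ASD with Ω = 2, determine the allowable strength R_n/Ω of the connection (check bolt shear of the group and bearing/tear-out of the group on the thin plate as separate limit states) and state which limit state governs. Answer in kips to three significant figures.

123 kips (bolt shear governs)

Bolt shear: A_b = π·0.875²/4 = 0.6013 in²; R_n = 68 × 0.6013 × 6 × 1 = 245.3 kips → 245.3 / 2 = 123 kips.
Bearing (1.2 l_c t F_u ≤ 2.4 d t F_u): upper limit = 2.4·0.875·0.625·65 = 85.31 kips.
  Edge l_c = 2 − 0.9375/2 = 1.531 → r_n = 74.65 kips; interior l_c = 3.375 − 0.9375 = 2.438 → r_n = 85.31 kips.
  R_n,bearing = 2·74.65 + 4·85.31 = 490.5 kips → 490.5 / 2 = 245 kips.
Bolt shear governs: 123 kips.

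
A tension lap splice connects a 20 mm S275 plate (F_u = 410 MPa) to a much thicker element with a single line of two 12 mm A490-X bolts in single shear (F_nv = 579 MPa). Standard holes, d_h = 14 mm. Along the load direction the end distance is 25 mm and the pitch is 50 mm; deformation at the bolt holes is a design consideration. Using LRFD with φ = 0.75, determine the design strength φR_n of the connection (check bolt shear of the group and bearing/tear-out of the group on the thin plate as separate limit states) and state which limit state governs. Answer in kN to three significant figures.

Bolt shear: A_b = π·12²/4 = 113.1 mm²; R_n = 579 × 113.1 × 2 × 1 / 1000 = 131 kN → 0.75 × 131 = 98.2 kN.
Bearing (1.2 l_c t F_u ≤ 2.4 d t F_u): upper limit = 2.4·12·20·410 / 1000 = 236.2 kN.
  Edge l_c = 25 − 14/2 = 18 → r_n = 177.1 kN; interior l_c = 50 − 14 = 36 → r_n = 236.2 kN.
  R_n,bearing = 1·177.1 + 1·236.2 = 413.3 kN → 0.75 × 413.3 = 310 kN.
Bolt shear governs: 98.2 kN.

98.2 kN (bolt shear governs)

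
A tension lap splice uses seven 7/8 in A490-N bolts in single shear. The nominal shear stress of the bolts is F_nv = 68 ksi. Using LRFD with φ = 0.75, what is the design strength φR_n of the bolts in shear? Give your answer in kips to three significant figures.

A_b = π × 0.875² / 4 = 0.6013 in².
R_n = F_nv · A_b · n · n_s = 68 × 0.6013 × 7 × 1 = 286.2 kips.
Design strength φR_n = 0.75 × 286.2 = 215 kips.

215 kips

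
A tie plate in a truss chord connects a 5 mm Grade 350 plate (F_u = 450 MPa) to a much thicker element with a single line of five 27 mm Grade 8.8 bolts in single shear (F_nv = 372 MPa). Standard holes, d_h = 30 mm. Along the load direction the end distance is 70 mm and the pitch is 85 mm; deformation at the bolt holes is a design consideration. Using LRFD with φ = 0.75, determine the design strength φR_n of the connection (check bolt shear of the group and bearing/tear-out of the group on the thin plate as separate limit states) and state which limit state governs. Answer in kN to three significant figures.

Bolt shear: A_b = π·27²/4 = 572.6 mm²; R_n = 372 × 572.6 × 5 × 1 / 1000 = 1065 kN → 0.75 × 1065 = 799 kN.
Bearing (1.2 l_c t F_u ≤ 2.4 d t F_u): upper limit = 2.4·27·5·450 / 1000 = 145.8 kN.
  Edge l_c = 70 − 30/2 = 55 → r_n = 145.8 kN; interior l_c = 85 − 30 = 55 → r_n = 145.8 kN.
  R_n,bearing = 1·145.8 + 4·145.8 = 729 kN → 0.75 × 729 = 547 kN.
Bearing governs: 547 kN.

547 kN (bearing governs)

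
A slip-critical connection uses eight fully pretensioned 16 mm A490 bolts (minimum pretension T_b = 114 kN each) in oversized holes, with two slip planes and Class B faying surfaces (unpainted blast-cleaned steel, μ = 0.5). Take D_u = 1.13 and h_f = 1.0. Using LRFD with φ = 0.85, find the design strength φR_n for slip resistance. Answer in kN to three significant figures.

876 kN

R_n = μ · D_u · h_f · T_b · n_s · n_b = 0.5 × 1.13 × 1.0 × 114 × 2 × 8 = 1031 kN.
Design strength φR_n = 0.85 × 1031 = 876 kN.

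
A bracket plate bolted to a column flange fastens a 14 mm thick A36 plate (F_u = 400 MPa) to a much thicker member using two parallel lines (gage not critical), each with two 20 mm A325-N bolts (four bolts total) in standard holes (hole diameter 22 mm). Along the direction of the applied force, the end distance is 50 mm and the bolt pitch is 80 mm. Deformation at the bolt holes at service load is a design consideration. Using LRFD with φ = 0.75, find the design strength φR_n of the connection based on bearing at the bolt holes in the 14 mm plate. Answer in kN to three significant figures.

796 kN

Per bolt r_n = 1.2 l_c t F_u ≤ 2.4 d t F_u; upper limit = 2.4 × 20 × 14 × 400 / 1000 = 268.8 kN.
Edge bolt: l_c = 50 − 22/2 = 39 mm → 1.2 × 39 × 14 × 400 / 1000 = 262.1 → r_n = 262.1 kN.
Interior bolts: l_c = 80 − 22 = 58 mm → 1.2 × 58 × 14 × 400 / 1000 = 389.8 → r_n = 268.8 kN.
R_n = 2 × 262.1 + 2 × 268.8 = 1062 kN.
Design strength φR_n = 0.75 × 1062 = 796 kN.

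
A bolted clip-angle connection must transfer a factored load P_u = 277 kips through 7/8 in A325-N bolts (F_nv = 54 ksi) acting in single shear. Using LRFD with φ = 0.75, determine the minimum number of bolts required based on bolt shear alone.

12 bolts

A_b = π·0.875²/4 = 0.6013 in².
Per-bolt design strength φR_n = 0.75 × 54 × 0.6013 × 1 = 24.35 kips.
n ≥ 277 / 24.35 = 11.37 → use 12 bolts.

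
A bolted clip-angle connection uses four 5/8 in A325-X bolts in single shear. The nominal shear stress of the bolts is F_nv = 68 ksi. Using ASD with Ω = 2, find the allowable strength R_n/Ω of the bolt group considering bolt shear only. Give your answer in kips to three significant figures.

A_b = π × 0.625² / 4 = 0.3068 in².
R_n = F_nv · A_b · n · n_s = 68 × 0.3068 × 4 × 1 = 83.45 kips.
Allowable strength R_n/Ω = 83.45 / 2 = 41.7 kips.

41.7 kips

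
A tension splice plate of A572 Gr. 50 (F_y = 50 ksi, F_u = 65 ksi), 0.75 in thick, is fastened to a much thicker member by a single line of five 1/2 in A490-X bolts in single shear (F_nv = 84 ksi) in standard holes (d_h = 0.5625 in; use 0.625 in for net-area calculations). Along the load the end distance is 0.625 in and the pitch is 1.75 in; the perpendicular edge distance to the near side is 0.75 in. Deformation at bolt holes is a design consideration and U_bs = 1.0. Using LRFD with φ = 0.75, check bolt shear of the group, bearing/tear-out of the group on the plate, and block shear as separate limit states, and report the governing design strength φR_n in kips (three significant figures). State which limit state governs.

61.9 kips (bolt shear governs)

Bolt shear: A_b = π·0.5²/4 = 0.1963 in²; R_n = 84 × 0.1963 × 5 × 1 = 82.47 kips → 0.75 × 82.47 = 61.9 kips.
Bearing: edge l_c = 0.3438, r_n = 20.11 kips; interior l_c = 1.188, r_n = 58.5 kips; R_n = 20.11 + 4·58.5 = 254.1 kips → 191 kips.
Block shear: A_gv = 5.719, A_nv = 3.609, A_nt = 0.3281 in²; R_n = min(0.6F_uA_nv, 0.6F_yA_gv) + U_bs·F_u·A_nt = 162.1 kips → 122 kips.
Bolt shear governs: 61.9 kips.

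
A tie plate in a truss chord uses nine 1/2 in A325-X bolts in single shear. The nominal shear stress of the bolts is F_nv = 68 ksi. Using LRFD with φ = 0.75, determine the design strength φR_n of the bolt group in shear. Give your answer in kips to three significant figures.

90.1 kips

A_b = π × 0.5² / 4 = 0.1963 in².
R_n = F_nv · A_b · n · n_s = 68 × 0.1963 × 9 × 1 = 120.2 kips.
Design strength φR_n = 0.75 × 120.2 = 90.1 kips.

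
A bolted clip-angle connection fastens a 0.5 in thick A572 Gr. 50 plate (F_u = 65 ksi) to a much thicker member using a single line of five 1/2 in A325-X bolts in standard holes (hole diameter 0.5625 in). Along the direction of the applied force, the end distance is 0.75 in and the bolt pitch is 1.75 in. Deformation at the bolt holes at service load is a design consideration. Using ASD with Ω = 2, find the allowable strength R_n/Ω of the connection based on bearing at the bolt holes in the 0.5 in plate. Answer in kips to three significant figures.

87.1 kips

Per bolt r_n = 1.2 l_c t F_u ≤ 2.4 d t F_u; upper limit = 2.4 × 0.5 × 0.5 × 65 = 39 kips.
Edge bolt: l_c = 0.75 − 0.5625/2 = 0.4688 in → 1.2 × 0.4688 × 0.5 × 65 = 18.28 → r_n = 18.28 kips.
Interior bolts: l_c = 1.75 − 0.5625 = 1.188 in → 1.2 × 1.188 × 0.5 × 65 = 46.31 → r_n = 39 kips.
R_n = 1 × 18.28 + 4 × 39 = 174.3 kips.
Allowable strength R_n/Ω = 174.3 / 2 = 87.1 kips.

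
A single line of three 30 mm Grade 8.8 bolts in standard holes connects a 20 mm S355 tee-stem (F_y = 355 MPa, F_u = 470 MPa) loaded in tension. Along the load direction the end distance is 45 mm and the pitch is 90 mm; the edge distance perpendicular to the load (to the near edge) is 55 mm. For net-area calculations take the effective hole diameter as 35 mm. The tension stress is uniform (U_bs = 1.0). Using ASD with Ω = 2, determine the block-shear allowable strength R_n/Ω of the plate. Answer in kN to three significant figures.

564 kN

Shear plane L_v = 45 + 2·90 = 225 mm; A_gv = 225 × 20 = 4500 mm².
A_nv = (225 − 2.5·35) × 20 = 2750 mm².
A_nt = (55 − 0.5·35) × 20 = 750 mm².
0.6 F_u A_nv = 775.5 kN; 0.6 F_y A_gv = 958.5 kN → shear rupture governs the shear term.
R_n = 775.5 + 1.0 × 470 × 750 / 1000 = 1128 kN.
Allowable strength R_n/Ω = 1128 / 2 = 564 kN.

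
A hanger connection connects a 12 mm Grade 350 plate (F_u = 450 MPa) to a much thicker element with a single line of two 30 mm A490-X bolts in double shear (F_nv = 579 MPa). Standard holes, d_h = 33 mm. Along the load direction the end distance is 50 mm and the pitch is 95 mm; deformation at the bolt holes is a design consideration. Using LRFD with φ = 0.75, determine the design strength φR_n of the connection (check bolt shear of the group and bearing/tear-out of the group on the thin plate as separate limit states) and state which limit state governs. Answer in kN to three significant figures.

Bolt shear: A_b = π·30²/4 = 706.9 mm²; R_n = 579 × 706.9 × 2 × 2 / 1000 = 1637 kN → 0.75 × 1637 = 1230 kN.
Bearing (1.2 l_c t F_u ≤ 2.4 d t F_u): upper limit = 2.4·30·12·450 / 1000 = 388.8 kN.
  Edge l_c = 50 − 33/2 = 33.5 → r_n = 217.1 kN; interior l_c = 95 − 33 = 62 → r_n = 388.8 kN.
  R_n,bearing = 1·217.1 + 1·388.8 = 605.9 kN → 0.75 × 605.9 = 454 kN.
Bearing governs: 454 kN.

454 kN (bearing governs)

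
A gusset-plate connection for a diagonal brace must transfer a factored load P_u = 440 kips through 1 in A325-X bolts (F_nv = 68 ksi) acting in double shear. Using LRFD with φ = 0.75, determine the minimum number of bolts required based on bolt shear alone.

A_b = π·1²/4 = 0.7854 in².
Per-bolt design strength φR_n = 0.75 × 68 × 0.7854 × 2 = 80.11 kips.
n ≥ 440 / 80.11 = 5.492 → use 6 bolts.

6 bolts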